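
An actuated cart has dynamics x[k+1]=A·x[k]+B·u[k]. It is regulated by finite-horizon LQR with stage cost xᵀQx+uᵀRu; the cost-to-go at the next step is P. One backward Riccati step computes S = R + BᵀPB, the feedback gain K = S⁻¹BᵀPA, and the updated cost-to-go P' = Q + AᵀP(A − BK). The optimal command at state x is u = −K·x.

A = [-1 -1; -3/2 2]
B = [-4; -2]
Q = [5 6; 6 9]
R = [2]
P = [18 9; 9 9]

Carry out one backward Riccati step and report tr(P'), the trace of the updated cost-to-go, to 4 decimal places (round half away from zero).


34.3457

BᵀP = [-90.0000 -54.0000]
S = R + BᵀPB = [2] + [468.0000] = [470.0000]
BᵀPA = [171.0000 -18.0000]
K = S⁻¹·BᵀPA = [0.3638 -0.0383]
A−BK = [0.4553 -1.1532; -0.7723 1.9234]
AᵀP(A−BK) = [3.0351 -6.9511; -6.9511 17.3106]
P' = Q + AᵀP(A−BK) = [8.0351 -0.9511; -0.9511 26.3106]
tr(P') = 34.3457


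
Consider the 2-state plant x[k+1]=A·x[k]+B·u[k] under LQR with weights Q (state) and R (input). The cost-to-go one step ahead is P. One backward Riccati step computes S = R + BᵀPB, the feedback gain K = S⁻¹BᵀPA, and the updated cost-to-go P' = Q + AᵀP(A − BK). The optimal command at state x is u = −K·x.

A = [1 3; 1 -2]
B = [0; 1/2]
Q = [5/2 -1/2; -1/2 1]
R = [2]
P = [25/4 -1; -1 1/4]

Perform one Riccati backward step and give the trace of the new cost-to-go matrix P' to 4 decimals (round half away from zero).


75.6970

BᵀP = [-0.5000 0.1250]
S = R + BᵀPB = [2] + [0.0625] = [2.0625]
BᵀPA = [-0.3750 -1.7500]
K = S⁻¹·BᵀPA = [-0.1818 -0.8485]
A−BK = [1.0000 3.0000; 1.0909 -1.5758]
AᵀP(A−BK) = [4.4318 16.9318; 16.9318 67.7652]
P' = Q + AᵀP(A−BK) = [6.9318 16.4318; 16.4318 68.7652]
tr(P') = 75.6970


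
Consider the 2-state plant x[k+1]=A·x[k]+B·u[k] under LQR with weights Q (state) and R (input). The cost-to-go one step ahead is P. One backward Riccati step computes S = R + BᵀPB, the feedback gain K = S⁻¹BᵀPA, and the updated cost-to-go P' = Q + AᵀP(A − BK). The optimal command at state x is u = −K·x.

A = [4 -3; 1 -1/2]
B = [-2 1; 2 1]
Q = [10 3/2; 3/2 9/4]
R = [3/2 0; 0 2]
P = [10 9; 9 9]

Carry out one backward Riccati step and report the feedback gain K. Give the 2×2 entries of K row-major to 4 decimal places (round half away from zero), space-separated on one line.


-0.5891 0.4846 2.3800 -1.6675

BᵀP = [-2.0000 0.0000; 19.0000 18.0000]
S = R + BᵀPB = [3/2 0; 0 2] + [4.0000 -2.0000; -2.0000 37.0000] = [5.5000 -2.0000; -2.0000 39.0000]
BᵀPA = [-8.0000 6.0000; 94.0000 -66.0000]
K = S⁻¹·BᵀPA = [-0.5891 0.4846; 2.3800 -1.6675]
A−BK = [0.4418 -0.3634; -0.2019 0.1983]
AᵀP(A−BK) = [12.5629 -8.8824; -8.8824 6.2904]
P' = Q + AᵀP(A−BK) = [22.5629 -7.3824; -7.3824 8.5404]
tr(P') = 31.1033


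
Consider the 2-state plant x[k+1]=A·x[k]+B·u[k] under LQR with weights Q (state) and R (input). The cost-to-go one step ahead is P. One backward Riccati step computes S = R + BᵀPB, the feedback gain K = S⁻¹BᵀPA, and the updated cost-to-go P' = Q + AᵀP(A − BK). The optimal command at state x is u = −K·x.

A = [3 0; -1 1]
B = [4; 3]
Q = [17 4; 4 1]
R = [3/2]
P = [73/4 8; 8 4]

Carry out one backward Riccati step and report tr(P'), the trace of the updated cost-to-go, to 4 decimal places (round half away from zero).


BᵀP = [97.0000 44.0000]
S = R + BᵀPB = [3/2] + [520.0000] = [521.5000]
BᵀPA = [247.0000 44.0000]
K = S⁻¹·BᵀPA = [0.4736 0.0844]
A−BK = [1.1055 -0.3375; -2.4209 0.7469]
AᵀP(A−BK) = [3.2625 -0.8399; -0.8399 0.2876]
P' = Q + AᵀP(A−BK) = [20.2625 3.1601; 3.1601 1.2876]
tr(P') = 21.5501

21.5501


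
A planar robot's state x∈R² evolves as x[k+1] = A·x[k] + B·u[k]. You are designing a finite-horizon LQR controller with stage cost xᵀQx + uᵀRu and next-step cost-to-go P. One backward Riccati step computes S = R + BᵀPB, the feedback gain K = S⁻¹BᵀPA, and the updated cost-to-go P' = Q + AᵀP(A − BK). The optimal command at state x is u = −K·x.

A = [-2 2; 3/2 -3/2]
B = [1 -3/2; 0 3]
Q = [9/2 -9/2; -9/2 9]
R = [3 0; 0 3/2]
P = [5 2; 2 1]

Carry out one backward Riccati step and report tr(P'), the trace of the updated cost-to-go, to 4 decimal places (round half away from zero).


20.1081

BᵀP = [5.0000 2.0000; -1.5000 0.0000]
S = R + BᵀPB = [3 0; 0 3/2] + [5.0000 -1.5000; -1.5000 2.2500] = [8.0000 -1.5000; -1.5000 3.7500]
BᵀPA = [-7.0000 7.0000; 3.0000 -3.0000]
K = S⁻¹·BᵀPA = [-0.7838 0.7838; 0.4865 -0.4865]
A−BK = [-0.4865 0.4865; 0.0405 -0.0405]
AᵀP(A−BK) = [3.3041 -3.3041; -3.3041 3.3041]
P' = Q + AᵀP(A−BK) = [7.8041 -7.8041; -7.8041 12.3041]
tr(P') = 20.1081


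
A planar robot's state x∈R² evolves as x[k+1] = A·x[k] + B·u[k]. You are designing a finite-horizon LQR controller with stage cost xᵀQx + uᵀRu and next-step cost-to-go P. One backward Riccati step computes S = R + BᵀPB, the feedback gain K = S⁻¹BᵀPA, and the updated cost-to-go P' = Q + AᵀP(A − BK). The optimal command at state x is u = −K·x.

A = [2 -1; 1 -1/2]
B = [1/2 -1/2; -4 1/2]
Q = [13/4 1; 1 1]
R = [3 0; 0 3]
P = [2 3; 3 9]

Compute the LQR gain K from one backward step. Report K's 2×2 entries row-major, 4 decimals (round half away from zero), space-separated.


BᵀP = [-11.0000 -34.5000; 0.5000 3.0000]
S = R + BᵀPB = [3 0; 0 3] + [132.5000 -11.7500; -11.7500 1.2500] = [135.5000 -11.7500; -11.7500 4.2500]
BᵀPA = [-56.5000 28.2500; 4.0000 -2.0000]
K = S⁻¹·BᵀPA = [-0.4411 0.2206; -0.2784 0.1392]
A−BK = [2.0814 -1.0407; -0.6253 0.3126]
AᵀP(A−BK) = [5.1906 -2.5953; -2.5953 1.2976]
P' = Q + AᵀP(A−BK) = [8.4406 -1.5953; -1.5953 2.2976]
tr(P') = 10.7382

-0.4411 0.2206 -0.2784 0.1392


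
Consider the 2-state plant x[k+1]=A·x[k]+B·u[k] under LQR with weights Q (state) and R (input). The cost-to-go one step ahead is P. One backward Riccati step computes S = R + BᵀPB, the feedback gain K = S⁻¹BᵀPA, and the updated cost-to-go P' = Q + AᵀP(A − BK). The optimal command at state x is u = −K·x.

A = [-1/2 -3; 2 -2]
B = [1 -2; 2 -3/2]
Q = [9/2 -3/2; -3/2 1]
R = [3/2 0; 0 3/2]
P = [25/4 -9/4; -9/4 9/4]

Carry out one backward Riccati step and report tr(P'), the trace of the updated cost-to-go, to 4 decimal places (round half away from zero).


13.7553

BᵀP = [1.7500 2.2500; -9.1250 1.1250]
S = R + BᵀPB = [3/2 0; 0 3/2] + [6.2500 -6.8750; -6.8750 16.5625] = [7.7500 -6.8750; -6.8750 18.0625]
BᵀPA = [3.6250 -9.7500; 6.8125 25.1250]
K = S⁻¹·BᵀPA = [1.2113 -0.0364; 0.8382 1.3771]
A−BK = [-0.0349 -0.2093; 0.8347 0.1385]
AᵀP(A−BK) = [4.9611 2.3751; 2.3751 3.2942]
P' = Q + AᵀP(A−BK) = [9.4611 0.8751; 0.8751 4.2942]
tr(P') = 13.7553


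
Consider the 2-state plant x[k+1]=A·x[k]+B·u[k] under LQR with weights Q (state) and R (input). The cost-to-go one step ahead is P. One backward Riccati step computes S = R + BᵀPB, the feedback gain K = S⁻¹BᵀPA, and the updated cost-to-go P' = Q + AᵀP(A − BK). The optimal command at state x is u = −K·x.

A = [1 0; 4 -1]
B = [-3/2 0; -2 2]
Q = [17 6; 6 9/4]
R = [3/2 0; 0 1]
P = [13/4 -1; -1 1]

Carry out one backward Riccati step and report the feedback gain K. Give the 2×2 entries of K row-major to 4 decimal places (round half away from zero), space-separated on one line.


-0.5558 0.0151 1.0888 -0.3970

BᵀP = [-2.8750 -0.5000; -2.0000 2.0000]
S = R + BᵀPB = [3/2 0; 0 1] + [5.3125 -1.0000; -1.0000 4.0000] = [6.8125 -1.0000; -1.0000 5.0000]
BᵀPA = [-4.8750 0.5000; 6.0000 -2.0000]
K = S⁻¹·BᵀPA = [-0.5558 0.0151; 1.0888 -0.3970]
A−BK = [0.1664 0.0227; 0.7108 -0.1758]
AᵀP(A−BK) = [2.0076 -0.5444; -0.5444 0.1985]
P' = Q + AᵀP(A−BK) = [19.0076 5.4556; 5.4556 2.4485]
tr(P') = 21.4560


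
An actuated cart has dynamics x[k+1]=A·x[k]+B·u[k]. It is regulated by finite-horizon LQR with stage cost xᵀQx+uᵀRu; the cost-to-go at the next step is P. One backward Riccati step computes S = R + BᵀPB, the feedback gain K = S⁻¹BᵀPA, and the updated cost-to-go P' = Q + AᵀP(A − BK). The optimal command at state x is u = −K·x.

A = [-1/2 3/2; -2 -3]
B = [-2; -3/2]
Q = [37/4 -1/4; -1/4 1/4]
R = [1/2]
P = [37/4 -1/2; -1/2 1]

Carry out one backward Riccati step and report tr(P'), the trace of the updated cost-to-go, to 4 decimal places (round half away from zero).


29.2942

BᵀP = [-17.7500 -0.5000]
S = R + BᵀPB = [1/2] + [36.2500] = [36.7500]
BᵀPA = [9.8750 -25.1250]
K = S⁻¹·BᵀPA = [0.2687 -0.6837]
A−BK = [0.0374 0.1327; -1.5969 -4.0255]
AᵀP(A−BK) = [2.6590 6.5638; 6.5638 17.1352]
P' = Q + AᵀP(A−BK) = [11.9090 6.3138; 6.3138 17.3852]
tr(P') = 29.2942


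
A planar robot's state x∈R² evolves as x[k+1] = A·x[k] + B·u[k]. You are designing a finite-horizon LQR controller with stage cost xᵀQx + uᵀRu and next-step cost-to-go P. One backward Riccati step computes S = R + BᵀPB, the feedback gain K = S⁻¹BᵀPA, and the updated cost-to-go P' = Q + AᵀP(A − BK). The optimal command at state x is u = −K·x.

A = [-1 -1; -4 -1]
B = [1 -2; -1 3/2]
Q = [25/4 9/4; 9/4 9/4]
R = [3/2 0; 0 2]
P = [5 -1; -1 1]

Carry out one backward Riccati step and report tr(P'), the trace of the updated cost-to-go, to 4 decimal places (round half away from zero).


BᵀP = [6.0000 -2.0000; -11.5000 3.5000]
S = R + BᵀPB = [3/2 0; 0 2] + [8.0000 -15.0000; -15.0000 28.2500] = [9.5000 -15.0000; -15.0000 30.2500]
BᵀPA = [2.0000 -4.0000; -2.5000 8.0000]
K = S⁻¹·BᵀPA = [0.3687 -0.0160; 0.1002 0.2565]
A−BK = [-1.1683 -0.4709; -3.7816 -1.4008]
AᵀP(A−BK) = [12.5130 4.6733; 4.6733 1.8838]
P' = Q + AᵀP(A−BK) = [18.7630 6.9233; 6.9233 4.1338]
tr(P') = 22.8968

22.8968


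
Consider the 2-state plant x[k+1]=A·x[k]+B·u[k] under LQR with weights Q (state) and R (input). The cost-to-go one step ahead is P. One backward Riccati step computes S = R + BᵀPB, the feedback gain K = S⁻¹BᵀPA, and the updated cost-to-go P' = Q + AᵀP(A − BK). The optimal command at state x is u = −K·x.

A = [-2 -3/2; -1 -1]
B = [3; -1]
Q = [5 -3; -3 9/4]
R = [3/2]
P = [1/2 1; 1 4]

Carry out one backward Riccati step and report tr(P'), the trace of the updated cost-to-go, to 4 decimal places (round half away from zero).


25.3594

BᵀP = [0.5000 -1.0000]
S = R + BᵀPB = [3/2] + [2.5000] = [4.0000]
BᵀPA = [0.0000 0.2500]
K = S⁻¹·BᵀPA = [0.0000 0.0625]
A−BK = [-2.0000 -1.6875; -1.0000 -0.9375]
AᵀP(A−BK) = [10.0000 9.0000; 9.0000 8.1094]
P' = Q + AᵀP(A−BK) = [15.0000 6.0000; 6.0000 10.3594]
tr(P') = 25.3594


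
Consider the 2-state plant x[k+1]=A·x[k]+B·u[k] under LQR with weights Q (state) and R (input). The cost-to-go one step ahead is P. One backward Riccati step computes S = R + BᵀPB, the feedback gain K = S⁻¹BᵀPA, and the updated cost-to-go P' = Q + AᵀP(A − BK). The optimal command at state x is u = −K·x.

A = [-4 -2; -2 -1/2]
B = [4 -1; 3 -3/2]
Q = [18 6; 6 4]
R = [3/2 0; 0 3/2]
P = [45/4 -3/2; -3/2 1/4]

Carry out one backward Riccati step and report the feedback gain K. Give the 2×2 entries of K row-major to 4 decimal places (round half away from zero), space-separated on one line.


-0.9846 -0.5124 0.1846 0.0817

BᵀP = [40.5000 -5.2500; -9.0000 1.1250]
S = R + BᵀPB = [3/2 0; 0 3/2] + [146.2500 -32.6250; -32.6250 7.3125] = [147.7500 -32.6250; -32.6250 8.8125]
BᵀPA = [-151.5000 -78.3750; 33.7500 17.4375]
K = S⁻¹·BᵀPA = [-0.9846 -0.5124; 0.1846 0.0817]
A−BK = [0.1231 0.1314; 1.2308 1.1598]
AᵀP(A−BK) = [1.6000 0.8615; 0.8615 0.4772]
P' = Q + AᵀP(A−BK) = [19.6000 6.8615; 6.8615 4.4772]
tr(P') = 24.0772


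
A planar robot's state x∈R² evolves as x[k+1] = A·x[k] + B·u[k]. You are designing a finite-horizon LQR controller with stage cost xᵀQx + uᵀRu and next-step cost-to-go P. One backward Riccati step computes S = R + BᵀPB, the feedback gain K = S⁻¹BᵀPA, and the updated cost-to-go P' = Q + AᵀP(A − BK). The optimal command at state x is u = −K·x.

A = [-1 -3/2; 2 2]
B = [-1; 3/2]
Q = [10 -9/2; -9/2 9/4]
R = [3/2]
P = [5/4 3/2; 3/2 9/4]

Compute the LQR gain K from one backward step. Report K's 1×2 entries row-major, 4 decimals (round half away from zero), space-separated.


BᵀP = [1.0000 1.8750]
S = R + BᵀPB = [3/2] + [1.8125] = [3.3125]
BᵀPA = [2.7500 2.2500]
K = S⁻¹·BᵀPA = [0.8302 0.6792]
A−BK = [-0.1698 -0.8208; 0.7547 0.9811]
AᵀP(A−BK) = [1.9670 1.5071; 1.5071 1.2842]
P' = Q + AᵀP(A−BK) = [11.9670 -2.9929; -2.9929 3.5342]
tr(P') = 15.5012

0.8302 0.6792


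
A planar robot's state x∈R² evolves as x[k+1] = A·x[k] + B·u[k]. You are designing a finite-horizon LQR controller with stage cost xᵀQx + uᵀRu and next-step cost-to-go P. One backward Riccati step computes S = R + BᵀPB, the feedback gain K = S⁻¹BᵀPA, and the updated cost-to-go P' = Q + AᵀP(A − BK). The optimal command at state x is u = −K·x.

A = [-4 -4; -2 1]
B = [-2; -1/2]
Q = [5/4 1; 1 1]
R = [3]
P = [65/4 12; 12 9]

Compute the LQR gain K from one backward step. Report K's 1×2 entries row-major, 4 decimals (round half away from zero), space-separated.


BᵀP = [-38.5000 -28.5000]
S = R + BᵀPB = [3] + [91.2500] = [94.2500]
BᵀPA = [211.0000 125.5000]
K = S⁻¹·BᵀPA = [2.2387 1.3316]
A−BK = [0.4775 -1.3369; -0.8806 1.6658]
AᵀP(A−BK) = [15.6286 9.0398; 9.0398 5.8886]
P' = Q + AᵀP(A−BK) = [16.8786 10.0398; 10.0398 6.8886]
tr(P') = 23.7672

2.2387 1.3316


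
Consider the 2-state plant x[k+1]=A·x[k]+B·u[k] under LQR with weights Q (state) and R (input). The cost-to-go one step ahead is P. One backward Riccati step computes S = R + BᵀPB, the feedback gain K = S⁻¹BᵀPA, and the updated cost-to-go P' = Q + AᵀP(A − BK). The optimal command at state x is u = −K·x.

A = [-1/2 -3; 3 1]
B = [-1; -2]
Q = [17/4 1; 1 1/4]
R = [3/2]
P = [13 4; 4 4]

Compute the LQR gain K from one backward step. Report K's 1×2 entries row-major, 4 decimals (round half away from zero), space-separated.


BᵀP = [-21.0000 -12.0000]
S = R + BᵀPB = [3/2] + [45.0000] = [46.5000]
BᵀPA = [-25.5000 51.0000]
K = S⁻¹·BᵀPA = [-0.5484 1.0968]
A−BK = [-1.0484 -1.9032; 1.9032 3.1935]
AᵀP(A−BK) = [13.2661 21.4677; 21.4677 41.0645]
P' = Q + AᵀP(A−BK) = [17.5161 22.4677; 22.4677 41.3145]
tr(P') = 58.8306

-0.5484 1.0968


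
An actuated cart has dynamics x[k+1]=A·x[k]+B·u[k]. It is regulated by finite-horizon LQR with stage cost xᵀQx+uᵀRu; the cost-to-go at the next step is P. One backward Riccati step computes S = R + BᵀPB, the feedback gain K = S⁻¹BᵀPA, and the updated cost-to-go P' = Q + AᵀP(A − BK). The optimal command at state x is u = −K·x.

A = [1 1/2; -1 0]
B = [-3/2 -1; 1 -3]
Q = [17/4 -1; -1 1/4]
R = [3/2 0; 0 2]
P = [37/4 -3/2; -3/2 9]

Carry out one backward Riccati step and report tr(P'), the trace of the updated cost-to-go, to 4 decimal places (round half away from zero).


BᵀP = [-15.3750 11.2500; -4.7500 -25.5000]
S = R + BᵀPB = [3/2 0; 0 2] + [34.3125 -18.3750; -18.3750 81.2500] = [35.8125 -18.3750; -18.3750 83.2500]
BᵀPA = [-26.6250 -7.6875; 20.7500 -2.3750]
K = S⁻¹·BᵀPA = [-0.6942 -0.2586; 0.0960 -0.0856]
A−BK = [0.0548 0.0265; -0.0177 0.0018]
AᵀP(A−BK) = [0.7748 0.2665; 0.2665 0.1213]
P' = Q + AᵀP(A−BK) = [5.0248 -0.7335; -0.7335 0.3713]
tr(P') = 5.3961

5.3961


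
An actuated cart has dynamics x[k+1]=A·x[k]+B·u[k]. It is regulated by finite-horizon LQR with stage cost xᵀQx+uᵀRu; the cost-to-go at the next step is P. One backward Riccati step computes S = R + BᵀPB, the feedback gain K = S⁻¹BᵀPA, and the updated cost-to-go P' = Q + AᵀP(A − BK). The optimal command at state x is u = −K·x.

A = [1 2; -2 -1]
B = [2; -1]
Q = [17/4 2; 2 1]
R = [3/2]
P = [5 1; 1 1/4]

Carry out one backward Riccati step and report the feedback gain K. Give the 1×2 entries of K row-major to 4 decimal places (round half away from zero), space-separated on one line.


BᵀP = [9.0000 1.7500]
S = R + BᵀPB = [3/2] + [16.2500] = [17.7500]
BᵀPA = [5.5000 16.2500]
K = S⁻¹·BᵀPA = [0.3099 0.9155]
A−BK = [0.3803 0.1690; -1.6901 -0.0845]
AᵀP(A−BK) = [0.2958 0.4648; 0.4648 1.3732]
P' = Q + AᵀP(A−BK) = [4.5458 2.4648; 2.4648 2.3732]
tr(P') = 6.9190

0.3099 0.9155


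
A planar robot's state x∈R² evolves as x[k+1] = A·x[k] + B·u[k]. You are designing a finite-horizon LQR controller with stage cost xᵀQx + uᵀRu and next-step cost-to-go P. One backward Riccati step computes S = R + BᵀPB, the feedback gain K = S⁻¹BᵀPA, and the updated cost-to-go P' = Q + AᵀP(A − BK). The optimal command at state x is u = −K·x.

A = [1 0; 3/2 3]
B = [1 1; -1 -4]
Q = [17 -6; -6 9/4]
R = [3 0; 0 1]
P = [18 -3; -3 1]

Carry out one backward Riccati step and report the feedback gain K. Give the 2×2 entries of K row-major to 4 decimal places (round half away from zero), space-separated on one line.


BᵀP = [21.0000 -4.0000; 30.0000 -7.0000]
S = R + BᵀPB = [3 0; 0 1] + [25.0000 37.0000; 37.0000 58.0000] = [28.0000 37.0000; 37.0000 59.0000]
BᵀPA = [15.0000 -12.0000; 19.5000 -21.0000]
K = S⁻¹·BᵀPA = [0.5777 0.2438; -0.0318 -0.5088]
A−BK = [0.4541 0.2650; 1.9505 1.2085]
AᵀP(A−BK) = [3.2041 1.7650; 1.7650 1.2403]
P' = Q + AᵀP(A−BK) = [20.2041 -4.2350; -4.2350 3.4903]
tr(P') = 23.6943

0.5777 0.2438 -0.0318 -0.5088


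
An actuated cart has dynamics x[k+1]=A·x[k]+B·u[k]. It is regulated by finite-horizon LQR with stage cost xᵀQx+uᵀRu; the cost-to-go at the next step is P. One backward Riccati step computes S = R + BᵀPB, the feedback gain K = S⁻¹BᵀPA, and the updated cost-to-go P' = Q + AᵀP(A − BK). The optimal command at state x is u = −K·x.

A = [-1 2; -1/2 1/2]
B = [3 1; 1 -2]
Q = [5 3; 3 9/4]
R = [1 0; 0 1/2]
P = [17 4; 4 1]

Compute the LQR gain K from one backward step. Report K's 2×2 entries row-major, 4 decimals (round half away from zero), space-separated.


BᵀP = [55.0000 13.0000; 9.0000 2.0000]
S = R + BᵀPB = [1 0; 0 1/2] + [178.0000 29.0000; 29.0000 5.0000] = [179.0000 29.0000; 29.0000 5.5000]
BᵀPA = [-61.5000 116.5000; -10.0000 19.0000]
K = S⁻¹·BᵀPA = [-0.3362 0.6254; -0.0453 0.1568]
A−BK = [0.0540 -0.0331; -0.2544 0.1882]
AᵀP(A−BK) = [0.1185 -0.2178; -0.2178 0.4077]
P' = Q + AᵀP(A−BK) = [5.1185 2.7822; 2.7822 2.6577]
tr(P') = 7.7761

-0.3362 0.6254 -0.0453 0.1568


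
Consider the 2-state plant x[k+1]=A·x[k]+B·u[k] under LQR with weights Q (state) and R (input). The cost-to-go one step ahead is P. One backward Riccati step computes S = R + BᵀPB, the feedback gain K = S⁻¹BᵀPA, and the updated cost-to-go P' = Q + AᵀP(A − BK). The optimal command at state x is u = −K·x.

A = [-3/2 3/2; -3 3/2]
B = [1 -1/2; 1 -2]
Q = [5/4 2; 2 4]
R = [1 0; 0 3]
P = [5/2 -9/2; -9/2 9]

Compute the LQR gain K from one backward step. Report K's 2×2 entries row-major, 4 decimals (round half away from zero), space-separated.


BᵀP = [-2.0000 4.5000; 7.7500 -15.7500]
S = R + BᵀPB = [1 0; 0 3] + [2.5000 -8.0000; -8.0000 27.6250] = [3.5000 -8.0000; -8.0000 30.6250]
BᵀPA = [-10.5000 3.7500; 35.6250 -12.0000]
K = S⁻¹·BᵀPA = [-0.8466 0.4363; 0.9421 -0.2779]
A−BK = [-0.1823 0.9247; -0.2692 0.5080]
AᵀP(A−BK) = [3.6729 -1.2699; -1.2699 0.6545]
P' = Q + AᵀP(A−BK) = [4.9229 0.7301; 0.7301 4.6545]
tr(P') = 9.5774

-0.8466 0.4363 0.9421 -0.2779


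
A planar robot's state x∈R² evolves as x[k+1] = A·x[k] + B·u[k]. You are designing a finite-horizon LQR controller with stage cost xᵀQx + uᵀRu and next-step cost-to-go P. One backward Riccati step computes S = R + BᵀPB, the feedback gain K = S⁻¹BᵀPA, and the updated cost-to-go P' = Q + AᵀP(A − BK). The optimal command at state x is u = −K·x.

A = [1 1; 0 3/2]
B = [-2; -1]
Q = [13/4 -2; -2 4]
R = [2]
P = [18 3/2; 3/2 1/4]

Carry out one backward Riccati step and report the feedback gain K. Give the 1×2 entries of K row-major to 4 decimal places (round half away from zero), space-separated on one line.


-0.4673 -0.5280

BᵀP = [-37.5000 -3.2500]
S = R + BᵀPB = [2] + [78.2500] = [80.2500]
BᵀPA = [-37.5000 -42.3750]
K = S⁻¹·BᵀPA = [-0.4673 -0.5280]
A−BK = [0.0654 -0.0561; -0.4673 0.9720]
AᵀP(A−BK) = [0.4766 0.4486; 0.4486 0.6869]
P' = Q + AᵀP(A−BK) = [3.7266 -1.5514; -1.5514 4.6869]
tr(P') = 8.4136


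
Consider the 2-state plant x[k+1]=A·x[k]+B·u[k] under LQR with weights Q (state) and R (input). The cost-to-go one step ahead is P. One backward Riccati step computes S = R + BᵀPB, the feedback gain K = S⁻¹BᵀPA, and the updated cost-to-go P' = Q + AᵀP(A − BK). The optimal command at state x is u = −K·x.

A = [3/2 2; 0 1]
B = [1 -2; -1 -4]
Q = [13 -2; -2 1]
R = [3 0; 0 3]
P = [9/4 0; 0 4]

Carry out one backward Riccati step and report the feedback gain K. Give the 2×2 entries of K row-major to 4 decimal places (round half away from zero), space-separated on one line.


0.5854 0.5703 -0.1774 -0.4152

BᵀP = [2.2500 -4.0000; -4.5000 -16.0000]
S = R + BᵀPB = [3 0; 0 3] + [6.2500 11.5000; 11.5000 73.0000] = [9.2500 11.5000; 11.5000 76.0000]
BᵀPA = [3.3750 0.5000; -6.7500 -25.0000]
K = S⁻¹·BᵀPA = [0.5854 0.5703; -0.1774 -0.4152]
A−BK = [0.5598 0.5992; -0.1242 -0.0907]
AᵀP(A−BK) = [1.8893 2.0223; 2.0223 2.3338]
P' = Q + AᵀP(A−BK) = [14.8893 0.0223; 0.0223 3.3338]
tr(P') = 18.2231


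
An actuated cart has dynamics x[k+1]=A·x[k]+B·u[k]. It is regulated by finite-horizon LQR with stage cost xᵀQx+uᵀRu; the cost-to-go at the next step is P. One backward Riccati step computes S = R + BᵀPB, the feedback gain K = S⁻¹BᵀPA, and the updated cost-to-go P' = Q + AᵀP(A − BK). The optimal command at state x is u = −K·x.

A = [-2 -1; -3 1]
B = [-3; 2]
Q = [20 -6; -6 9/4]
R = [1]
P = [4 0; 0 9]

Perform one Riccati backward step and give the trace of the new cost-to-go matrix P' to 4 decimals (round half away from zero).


BᵀP = [-12.0000 18.0000]
S = R + BᵀPB = [1] + [72.0000] = [73.0000]
BᵀPA = [-30.0000 30.0000]
K = S⁻¹·BᵀPA = [-0.4110 0.4110]
A−BK = [-3.2329 0.2329; -2.1781 0.1781]
AᵀP(A−BK) = [84.6712 -6.6712; -6.6712 0.6712]
P' = Q + AᵀP(A−BK) = [104.6712 -12.6712; -12.6712 2.9212]
tr(P') = 107.5925

107.5925


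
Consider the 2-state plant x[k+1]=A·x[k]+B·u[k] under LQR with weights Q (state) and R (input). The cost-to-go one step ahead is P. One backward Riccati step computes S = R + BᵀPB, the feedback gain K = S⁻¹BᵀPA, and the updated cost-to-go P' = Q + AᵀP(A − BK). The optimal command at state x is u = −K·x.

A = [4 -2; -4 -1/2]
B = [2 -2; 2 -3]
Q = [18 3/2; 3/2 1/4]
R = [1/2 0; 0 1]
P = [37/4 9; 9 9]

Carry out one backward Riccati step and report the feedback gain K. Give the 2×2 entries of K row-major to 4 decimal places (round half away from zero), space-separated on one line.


BᵀP = [36.5000 36.0000; -45.5000 -45.0000]
S = R + BᵀPB = [1/2 0; 0 1] + [145.0000 -181.0000; -181.0000 226.0000] = [145.5000 -181.0000; -181.0000 227.0000]
BᵀPA = [2.0000 -91.0000; -2.0000 113.5000]
K = S⁻¹·BᵀPA = [0.3439 -0.4243; 0.2654 0.1617]
A−BK = [3.8430 -0.8280; -3.8916 0.8336]
AᵀP(A−BK) = [3.8430 -0.8280; -0.8280 0.2879]
P' = Q + AᵀP(A−BK) = [21.8430 0.6720; 0.6720 0.5379]
tr(P') = 22.3808

0.3439 -0.4243 0.2654 0.1617


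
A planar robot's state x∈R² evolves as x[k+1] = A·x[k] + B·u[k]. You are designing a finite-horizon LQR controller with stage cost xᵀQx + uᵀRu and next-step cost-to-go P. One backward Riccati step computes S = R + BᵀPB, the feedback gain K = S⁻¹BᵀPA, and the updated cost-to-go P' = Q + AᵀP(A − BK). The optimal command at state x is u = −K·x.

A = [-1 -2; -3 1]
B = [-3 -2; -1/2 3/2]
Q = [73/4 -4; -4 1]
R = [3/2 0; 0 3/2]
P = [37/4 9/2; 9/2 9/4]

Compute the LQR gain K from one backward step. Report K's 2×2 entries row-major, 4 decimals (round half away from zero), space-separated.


0.7135 0.3788 0.0886 0.2086

BᵀP = [-30.0000 -14.6250; -11.7500 -5.6250]
S = R + BᵀPB = [3/2 0; 0 3/2] + [97.3125 38.0625; 38.0625 15.0625] = [98.8125 38.0625; 38.0625 16.5625]
BᵀPA = [73.8750 45.3750; 28.6250 17.8750]
K = S⁻¹·BᵀPA = [0.7135 0.3788; 0.0886 0.2086]
A−BK = [1.3177 -0.4462; -2.7761 0.8765]
AᵀP(A−BK) = [1.2541 0.2912; 0.2912 0.3309]
P' = Q + AᵀP(A−BK) = [19.5041 -3.7088; -3.7088 1.3309]
tr(P') = 20.8350


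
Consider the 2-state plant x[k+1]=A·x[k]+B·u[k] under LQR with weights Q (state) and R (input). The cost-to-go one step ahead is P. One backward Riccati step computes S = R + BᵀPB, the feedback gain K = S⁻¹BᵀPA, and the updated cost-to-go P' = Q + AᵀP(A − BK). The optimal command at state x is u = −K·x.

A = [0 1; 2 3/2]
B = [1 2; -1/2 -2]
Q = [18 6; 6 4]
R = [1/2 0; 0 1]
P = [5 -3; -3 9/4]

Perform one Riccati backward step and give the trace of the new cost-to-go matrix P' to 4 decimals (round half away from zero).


BᵀP = [6.5000 -4.1250; 16.0000 -10.5000]
S = R + BᵀPB = [1/2 0; 0 1] + [8.5625 21.2500; 21.2500 53.0000] = [9.0625 21.2500; 21.2500 54.0000]
BᵀPA = [-8.2500 0.3125; -21.0000 0.2500]
K = S⁻¹·BᵀPA = [0.0198 0.3058; -0.3967 -0.1157]
A−BK = [0.7736 0.9256; 1.2165 1.4215]
AᵀP(A−BK) = [0.8331 0.8430; 0.8430 0.9959]
P' = Q + AᵀP(A−BK) = [18.8331 6.8430; 6.8430 4.9959]
tr(P') = 23.8289

23.8289


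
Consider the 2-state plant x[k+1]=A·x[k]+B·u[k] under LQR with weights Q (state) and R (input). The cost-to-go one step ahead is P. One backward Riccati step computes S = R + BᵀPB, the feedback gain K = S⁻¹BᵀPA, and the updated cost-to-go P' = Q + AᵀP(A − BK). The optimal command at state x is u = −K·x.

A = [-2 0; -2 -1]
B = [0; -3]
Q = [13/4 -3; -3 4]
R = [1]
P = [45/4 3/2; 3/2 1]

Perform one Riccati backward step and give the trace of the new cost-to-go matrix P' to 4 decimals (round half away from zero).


45.8500

BᵀP = [-4.5000 -3.0000]
S = R + BᵀPB = [1] + [9.0000] = [10.0000]
BᵀPA = [15.0000 3.0000]
K = S⁻¹·BᵀPA = [1.5000 0.3000]
A−BK = [-2.0000 0.0000; 2.5000 -0.1000]
AᵀP(A−BK) = [38.5000 0.5000; 0.5000 0.1000]
P' = Q + AᵀP(A−BK) = [41.7500 -2.5000; -2.5000 4.1000]
tr(P') = 45.8500


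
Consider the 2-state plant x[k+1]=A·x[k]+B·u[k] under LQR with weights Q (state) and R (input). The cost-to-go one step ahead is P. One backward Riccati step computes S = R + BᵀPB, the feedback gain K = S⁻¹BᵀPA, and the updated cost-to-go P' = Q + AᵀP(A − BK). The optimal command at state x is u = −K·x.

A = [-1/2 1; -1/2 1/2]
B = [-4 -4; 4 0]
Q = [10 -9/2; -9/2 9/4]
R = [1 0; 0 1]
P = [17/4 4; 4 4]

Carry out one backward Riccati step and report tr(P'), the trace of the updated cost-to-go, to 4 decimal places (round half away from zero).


12.4728

BᵀP = [-1.0000 0.0000; -17.0000 -16.0000]
S = R + BᵀPB = [1 0; 0 1] + [4.0000 4.0000; 4.0000 68.0000] = [5.0000 4.0000; 4.0000 69.0000]
BᵀPA = [0.5000 -1.0000; 16.5000 -25.0000]
K = S⁻¹·BᵀPA = [-0.0957 0.0942; 0.2447 -0.3678]
A−BK = [0.0957 -0.0942; -0.1170 0.1231]
AᵀP(A−BK) = [0.0731 -0.1037; -0.1037 0.1497]
P' = Q + AᵀP(A−BK) = [10.0731 -4.6037; -4.6037 2.3997]
tr(P') = 12.4728


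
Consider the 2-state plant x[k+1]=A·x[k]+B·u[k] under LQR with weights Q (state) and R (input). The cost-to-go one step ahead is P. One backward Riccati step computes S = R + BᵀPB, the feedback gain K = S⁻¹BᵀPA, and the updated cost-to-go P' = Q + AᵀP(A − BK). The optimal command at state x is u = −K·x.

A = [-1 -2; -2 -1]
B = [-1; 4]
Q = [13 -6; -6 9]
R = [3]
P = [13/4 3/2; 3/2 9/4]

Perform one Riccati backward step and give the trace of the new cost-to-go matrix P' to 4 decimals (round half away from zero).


45.4979

BᵀP = [2.7500 7.5000]
S = R + BᵀPB = [3] + [27.2500] = [30.2500]
BᵀPA = [-17.7500 -13.0000]
K = S⁻¹·BᵀPA = [-0.5868 -0.4298]
A−BK = [-1.5868 -2.4298; 0.3471 0.7190]
AᵀP(A−BK) = [7.8347 10.8719; 10.8719 15.6632]
P' = Q + AᵀP(A−BK) = [20.8347 4.8719; 4.8719 24.6632]
tr(P') = 45.4979


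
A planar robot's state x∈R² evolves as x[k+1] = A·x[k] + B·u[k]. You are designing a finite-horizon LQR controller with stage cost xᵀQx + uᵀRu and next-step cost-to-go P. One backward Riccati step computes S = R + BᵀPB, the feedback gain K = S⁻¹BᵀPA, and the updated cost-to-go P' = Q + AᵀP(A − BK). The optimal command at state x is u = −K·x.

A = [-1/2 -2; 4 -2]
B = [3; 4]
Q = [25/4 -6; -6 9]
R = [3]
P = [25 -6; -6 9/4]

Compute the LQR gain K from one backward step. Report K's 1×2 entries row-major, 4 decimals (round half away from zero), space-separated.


BᵀP = [51.0000 -9.0000]
S = R + BᵀPB = [3] + [117.0000] = [120.0000]
BᵀPA = [-61.5000 -84.0000]
K = S⁻¹·BᵀPA = [-0.5125 -0.7000]
A−BK = [1.0375 0.1000; 6.0500 0.8000]
AᵀP(A−BK) = [34.7313 5.9500; 5.9500 2.2000]
P' = Q + AᵀP(A−BK) = [40.9813 -0.0500; -0.0500 11.2000]
tr(P') = 52.1813

-0.5125 -0.7000


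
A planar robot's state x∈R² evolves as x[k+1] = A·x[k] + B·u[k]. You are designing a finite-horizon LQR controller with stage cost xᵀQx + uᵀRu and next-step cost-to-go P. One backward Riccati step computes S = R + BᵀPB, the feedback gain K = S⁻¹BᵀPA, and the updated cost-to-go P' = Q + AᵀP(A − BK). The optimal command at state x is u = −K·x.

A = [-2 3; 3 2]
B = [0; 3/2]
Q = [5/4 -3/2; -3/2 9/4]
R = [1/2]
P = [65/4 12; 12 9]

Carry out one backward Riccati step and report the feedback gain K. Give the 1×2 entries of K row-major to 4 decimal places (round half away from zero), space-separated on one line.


BᵀP = [18.0000 13.5000]
S = R + BᵀPB = [1/2] + [20.2500] = [20.7500]
BᵀPA = [4.5000 81.0000]
K = S⁻¹·BᵀPA = [0.2169 3.9036]
A−BK = [-2.0000 3.0000; 2.6747 -3.8554]
AᵀP(A−BK) = [1.0241 -1.0663; -1.0663 10.0572]
P' = Q + AᵀP(A−BK) = [2.2741 -2.5663; -2.5663 12.3072]
tr(P') = 14.5813

0.2169 3.9036


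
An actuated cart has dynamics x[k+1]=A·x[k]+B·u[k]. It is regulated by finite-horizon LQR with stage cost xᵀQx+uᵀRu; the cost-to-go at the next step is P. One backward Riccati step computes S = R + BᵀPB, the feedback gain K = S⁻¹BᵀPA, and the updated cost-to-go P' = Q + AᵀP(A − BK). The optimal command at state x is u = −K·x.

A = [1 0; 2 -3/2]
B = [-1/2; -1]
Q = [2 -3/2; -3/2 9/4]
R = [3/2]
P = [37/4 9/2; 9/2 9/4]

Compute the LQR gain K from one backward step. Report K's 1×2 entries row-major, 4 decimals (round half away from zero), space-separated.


BᵀP = [-9.1250 -4.5000]
S = R + BᵀPB = [3/2] + [9.0625] = [10.5625]
BᵀPA = [-18.1250 6.7500]
K = S⁻¹·BᵀPA = [-1.7160 0.6391]
A−BK = [0.1420 0.3195; 0.2840 -0.8609]
AᵀP(A−BK) = [5.1479 -1.9172; -1.9172 0.7489]
P' = Q + AᵀP(A−BK) = [7.1479 -3.4172; -3.4172 2.9989]
tr(P') = 10.1468

-1.7160 0.6391


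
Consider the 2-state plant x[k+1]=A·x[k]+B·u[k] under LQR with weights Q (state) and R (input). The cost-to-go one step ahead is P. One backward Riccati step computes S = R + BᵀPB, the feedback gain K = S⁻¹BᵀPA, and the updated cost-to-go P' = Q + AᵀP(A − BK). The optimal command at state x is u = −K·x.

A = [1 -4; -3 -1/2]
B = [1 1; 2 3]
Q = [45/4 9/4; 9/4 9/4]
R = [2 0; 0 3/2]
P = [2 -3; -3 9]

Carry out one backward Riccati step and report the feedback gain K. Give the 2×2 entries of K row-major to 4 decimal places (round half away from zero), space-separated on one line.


-0.1077 -0.5014 -1.1215 0.5497

BᵀP = [-4.0000 15.0000; -7.0000 24.0000]
S = R + BᵀPB = [2 0; 0 3/2] + [26.0000 41.0000; 41.0000 65.0000] = [28.0000 41.0000; 41.0000 66.5000]
BᵀPA = [-49.0000 8.5000; -79.0000 16.0000]
K = S⁻¹·BᵀPA = [-0.1077 -0.5014; -1.1215 0.5497]
A−BK = [2.2293 -4.0483; 0.5801 -1.1464]
AᵀP(A−BK) = [7.1188 -10.1395; -10.1395 17.7162]
P' = Q + AᵀP(A−BK) = [18.3688 -7.8895; -7.8895 19.9662]
tr(P') = 38.3349


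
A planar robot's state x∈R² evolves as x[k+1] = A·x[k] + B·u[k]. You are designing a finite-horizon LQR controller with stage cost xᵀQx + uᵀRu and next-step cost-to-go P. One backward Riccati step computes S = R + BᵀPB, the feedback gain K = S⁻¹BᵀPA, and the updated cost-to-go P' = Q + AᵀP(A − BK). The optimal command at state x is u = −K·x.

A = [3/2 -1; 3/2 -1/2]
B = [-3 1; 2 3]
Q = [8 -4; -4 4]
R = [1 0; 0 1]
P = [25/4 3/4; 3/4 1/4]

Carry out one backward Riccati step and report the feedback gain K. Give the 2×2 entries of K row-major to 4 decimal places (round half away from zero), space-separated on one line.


-0.3356 0.2490 0.5321 -0.2606

BᵀP = [-17.2500 -1.7500; 8.5000 1.5000]
S = R + BᵀPB = [1 0; 0 1] + [48.2500 -22.5000; -22.5000 13.0000] = [49.2500 -22.5000; -22.5000 14.0000]
BᵀPA = [-28.5000 18.1250; 15.0000 -9.2500]
K = S⁻¹·BᵀPA = [-0.3356 0.2490; 0.5321 -0.2606]
A−BK = [-0.0389 0.0075; 0.5750 -0.2162]
AᵀP(A−BK) = [0.4543 -0.2456; -0.2456 0.1395]
P' = Q + AᵀP(A−BK) = [8.4543 -4.2456; -4.2456 4.1395]
tr(P') = 12.5938


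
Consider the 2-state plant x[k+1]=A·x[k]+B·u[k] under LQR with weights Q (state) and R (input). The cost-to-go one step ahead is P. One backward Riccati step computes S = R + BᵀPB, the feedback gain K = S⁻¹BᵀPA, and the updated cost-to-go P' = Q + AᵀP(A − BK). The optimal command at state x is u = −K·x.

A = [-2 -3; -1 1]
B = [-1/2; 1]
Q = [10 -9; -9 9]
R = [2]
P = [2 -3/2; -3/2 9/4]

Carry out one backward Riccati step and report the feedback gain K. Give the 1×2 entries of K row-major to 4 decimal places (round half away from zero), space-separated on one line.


0.3200 1.6800

BᵀP = [-2.5000 3.0000]
S = R + BᵀPB = [2] + [4.2500] = [6.2500]
BᵀPA = [2.0000 10.5000]
K = S⁻¹·BᵀPA = [0.3200 1.6800]
A−BK = [-1.8400 -2.1600; -1.3200 -0.6800]
AᵀP(A−BK) = [3.6100 4.8900; 4.8900 11.6100]
P' = Q + AᵀP(A−BK) = [13.6100 -4.1100; -4.1100 20.6100]
tr(P') = 34.2200


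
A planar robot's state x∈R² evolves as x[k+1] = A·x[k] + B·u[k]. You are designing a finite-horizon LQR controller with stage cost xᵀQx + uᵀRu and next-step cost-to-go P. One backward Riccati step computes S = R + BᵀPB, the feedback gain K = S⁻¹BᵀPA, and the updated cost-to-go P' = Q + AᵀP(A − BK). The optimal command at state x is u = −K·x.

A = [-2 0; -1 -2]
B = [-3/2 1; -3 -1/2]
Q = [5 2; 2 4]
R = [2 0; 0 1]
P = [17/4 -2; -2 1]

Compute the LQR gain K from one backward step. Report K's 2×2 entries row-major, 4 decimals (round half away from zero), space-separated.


BᵀP = [-0.3750 0.0000; 5.2500 -2.5000]
S = R + BᵀPB = [2 0; 0 1] + [0.5625 -0.3750; -0.3750 6.5000] = [2.5625 -0.3750; -0.3750 7.5000]
BᵀPA = [0.7500 0.0000; -8.0000 5.0000]
K = S⁻¹·BᵀPA = [0.1376 0.0983; -1.0598 0.6716]
A−BK = [-0.7338 -0.5242; -1.1171 -1.3694]
AᵀP(A−BK) = [1.4185 -0.7011; -0.7011 0.6421]
P' = Q + AᵀP(A−BK) = [6.4185 1.2989; 1.2989 4.6421]
tr(P') = 11.0606

0.1376 0.0983 -1.0598 0.6716


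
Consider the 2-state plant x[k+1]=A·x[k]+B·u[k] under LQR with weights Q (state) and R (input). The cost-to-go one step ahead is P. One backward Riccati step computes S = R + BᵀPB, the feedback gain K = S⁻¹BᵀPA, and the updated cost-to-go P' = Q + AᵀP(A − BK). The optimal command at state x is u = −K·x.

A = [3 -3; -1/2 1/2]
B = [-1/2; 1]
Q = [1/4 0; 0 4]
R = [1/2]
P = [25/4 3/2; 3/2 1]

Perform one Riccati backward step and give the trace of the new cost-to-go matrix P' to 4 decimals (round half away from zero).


76.2500

BᵀP = [-1.6250 0.2500]
S = R + BᵀPB = [1/2] + [1.0625] = [1.5625]
BᵀPA = [-5.0000 5.0000]
K = S⁻¹·BᵀPA = [-3.2000 3.2000]
A−BK = [1.4000 -1.4000; 2.7000 -2.7000]
AᵀP(A−BK) = [36.0000 -36.0000; -36.0000 36.0000]
P' = Q + AᵀP(A−BK) = [36.2500 -36.0000; -36.0000 40.0000]
tr(P') = 76.2500


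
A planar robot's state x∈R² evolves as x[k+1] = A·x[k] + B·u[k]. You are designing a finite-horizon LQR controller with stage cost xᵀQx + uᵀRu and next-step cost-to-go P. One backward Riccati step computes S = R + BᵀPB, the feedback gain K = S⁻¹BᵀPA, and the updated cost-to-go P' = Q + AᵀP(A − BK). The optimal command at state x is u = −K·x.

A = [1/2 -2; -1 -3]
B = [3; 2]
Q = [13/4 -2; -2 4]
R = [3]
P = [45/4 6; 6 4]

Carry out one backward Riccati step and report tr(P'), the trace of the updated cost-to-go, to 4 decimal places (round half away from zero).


11.5696

BᵀP = [45.7500 26.0000]
S = R + BᵀPB = [3] + [189.2500] = [192.2500]
BᵀPA = [-3.1250 -169.5000]
K = S⁻¹·BᵀPA = [-0.0163 -0.8817]
A−BK = [0.5488 0.6450; -0.9675 -1.2367]
AᵀP(A−BK) = [0.7617 0.9948; 0.9948 3.5579]
P' = Q + AᵀP(A−BK) = [4.0117 -1.0052; -1.0052 7.5579]
tr(P') = 11.5696


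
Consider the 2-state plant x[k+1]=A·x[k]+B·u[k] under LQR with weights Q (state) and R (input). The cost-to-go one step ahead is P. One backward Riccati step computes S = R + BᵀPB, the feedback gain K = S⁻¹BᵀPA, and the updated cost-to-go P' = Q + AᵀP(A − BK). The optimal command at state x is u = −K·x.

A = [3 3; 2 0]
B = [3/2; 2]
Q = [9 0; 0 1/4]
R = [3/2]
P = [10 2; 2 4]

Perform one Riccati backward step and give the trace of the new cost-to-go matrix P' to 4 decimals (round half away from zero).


BᵀP = [19.0000 11.0000]
S = R + BᵀPB = [3/2] + [50.5000] = [52.0000]
BᵀPA = [79.0000 57.0000]
K = S⁻¹·BᵀPA = [1.5192 1.0962]
A−BK = [0.7212 1.3558; -1.0385 -2.1923]
AᵀP(A−BK) = [9.9808 15.4038; 15.4038 27.5192]
P' = Q + AᵀP(A−BK) = [18.9808 15.4038; 15.4038 27.7692]
tr(P') = 46.7500

46.7500


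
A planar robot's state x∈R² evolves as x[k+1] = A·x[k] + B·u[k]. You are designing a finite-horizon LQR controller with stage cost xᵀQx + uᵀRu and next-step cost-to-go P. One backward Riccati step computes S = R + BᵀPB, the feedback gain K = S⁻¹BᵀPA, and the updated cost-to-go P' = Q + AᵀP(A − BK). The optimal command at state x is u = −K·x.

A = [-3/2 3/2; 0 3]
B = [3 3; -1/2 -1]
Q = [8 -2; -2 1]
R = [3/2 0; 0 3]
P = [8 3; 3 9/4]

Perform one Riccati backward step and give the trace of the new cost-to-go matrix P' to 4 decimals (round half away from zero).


23.9268

BᵀP = [22.5000 7.8750; 21.0000 6.7500]
S = R + BᵀPB = [3/2 0; 0 3] + [63.5625 59.6250; 59.6250 56.2500] = [65.0625 59.6250; 59.6250 59.2500]
BᵀPA = [-33.7500 57.3750; -31.5000 51.7500]
K = S⁻¹·BᵀPA = [-0.4053 1.0469; -0.1238 -0.1801]
A−BK = [0.0872 -1.1004; -0.3265 3.3433]
AᵀP(A−BK) = [0.4221 -1.8405; -1.8405 14.5047]
P' = Q + AᵀP(A−BK) = [8.4221 -3.8405; -3.8405 15.5047]
tr(P') = 23.9268


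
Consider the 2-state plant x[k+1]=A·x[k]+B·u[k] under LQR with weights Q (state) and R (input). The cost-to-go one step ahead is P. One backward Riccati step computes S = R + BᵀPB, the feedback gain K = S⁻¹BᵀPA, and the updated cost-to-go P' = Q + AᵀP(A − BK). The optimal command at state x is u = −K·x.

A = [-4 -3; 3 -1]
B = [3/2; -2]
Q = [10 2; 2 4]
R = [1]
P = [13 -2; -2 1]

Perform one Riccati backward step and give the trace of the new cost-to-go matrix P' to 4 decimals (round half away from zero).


BᵀP = [23.5000 -5.0000]
S = R + BᵀPB = [1] + [45.2500] = [46.2500]
BᵀPA = [-109.0000 -65.5000]
K = S⁻¹·BᵀPA = [-2.3568 -1.4162]
A−BK = [-0.4649 -0.8757; -1.7135 -3.8324]
AᵀP(A−BK) = [8.1135 8.6324; 8.6324 13.2378]
P' = Q + AᵀP(A−BK) = [18.1135 10.6324; 10.6324 17.2378]
tr(P') = 35.3514

35.3514


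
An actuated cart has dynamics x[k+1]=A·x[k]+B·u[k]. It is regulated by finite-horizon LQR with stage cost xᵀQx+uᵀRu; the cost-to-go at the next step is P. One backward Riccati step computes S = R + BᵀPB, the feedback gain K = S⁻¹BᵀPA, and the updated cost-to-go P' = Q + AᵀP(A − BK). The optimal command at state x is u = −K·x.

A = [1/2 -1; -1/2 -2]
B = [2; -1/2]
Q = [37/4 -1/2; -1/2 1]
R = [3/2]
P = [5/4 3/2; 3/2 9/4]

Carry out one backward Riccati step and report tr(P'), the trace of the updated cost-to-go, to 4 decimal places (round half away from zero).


BᵀP = [1.7500 1.8750]
S = R + BᵀPB = [3/2] + [2.5625] = [4.0625]
BᵀPA = [-0.0625 -5.5000]
K = S⁻¹·BᵀPA = [-0.0154 -1.3538]
A−BK = [0.5308 1.7077; -0.5077 -2.6769]
AᵀP(A−BK) = [0.1240 0.7904; 0.7904 8.8038]
P' = Q + AᵀP(A−BK) = [9.3740 0.2904; 0.2904 9.8038]
tr(P') = 19.1779

19.1779


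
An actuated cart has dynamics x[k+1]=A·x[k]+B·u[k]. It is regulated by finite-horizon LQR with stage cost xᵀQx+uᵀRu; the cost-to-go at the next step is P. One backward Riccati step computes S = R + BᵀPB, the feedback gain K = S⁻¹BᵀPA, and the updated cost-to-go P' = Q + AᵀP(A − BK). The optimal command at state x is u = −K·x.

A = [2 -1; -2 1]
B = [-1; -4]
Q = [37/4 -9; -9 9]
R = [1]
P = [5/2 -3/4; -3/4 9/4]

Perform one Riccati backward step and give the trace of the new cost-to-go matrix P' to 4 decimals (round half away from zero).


38.0728

BᵀP = [0.5000 -8.2500]
S = R + BᵀPB = [1] + [32.5000] = [33.5000]
BᵀPA = [17.5000 -8.7500]
K = S⁻¹·BᵀPA = [0.5224 -0.2612]
A−BK = [2.5224 -1.2612; 0.0896 -0.0448]
AᵀP(A−BK) = [15.8582 -7.9291; -7.9291 3.9646]
P' = Q + AᵀP(A−BK) = [25.1082 -16.9291; -16.9291 12.9646]
tr(P') = 38.0728
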